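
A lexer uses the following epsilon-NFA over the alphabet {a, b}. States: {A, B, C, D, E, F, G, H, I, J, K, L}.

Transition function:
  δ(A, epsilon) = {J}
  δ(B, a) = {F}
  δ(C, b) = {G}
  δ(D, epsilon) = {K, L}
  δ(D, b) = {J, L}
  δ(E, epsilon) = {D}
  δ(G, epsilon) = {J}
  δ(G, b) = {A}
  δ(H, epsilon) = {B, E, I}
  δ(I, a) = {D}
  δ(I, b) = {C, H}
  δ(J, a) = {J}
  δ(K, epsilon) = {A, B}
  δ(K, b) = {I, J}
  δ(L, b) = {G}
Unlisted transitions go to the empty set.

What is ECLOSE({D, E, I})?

{A, B, D, E, I, J, K, L}

Start with {D, E, I}.
From D via epsilon: add K, L.
From K via epsilon: add A, B.
From A via epsilon: add J.
No new states can be added; the closed set is {A, B, D, E, I, J, K, L}.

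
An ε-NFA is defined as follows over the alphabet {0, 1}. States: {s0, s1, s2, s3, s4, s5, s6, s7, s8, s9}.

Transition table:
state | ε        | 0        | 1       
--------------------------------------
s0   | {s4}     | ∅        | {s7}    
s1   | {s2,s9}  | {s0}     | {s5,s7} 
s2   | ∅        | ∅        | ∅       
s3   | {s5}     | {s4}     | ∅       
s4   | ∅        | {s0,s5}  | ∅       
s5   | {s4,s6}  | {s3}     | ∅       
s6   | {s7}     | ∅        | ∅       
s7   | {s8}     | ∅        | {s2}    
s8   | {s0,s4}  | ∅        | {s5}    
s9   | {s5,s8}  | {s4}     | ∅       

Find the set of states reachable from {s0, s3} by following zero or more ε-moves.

{s0, s3, s4, s5, s6, s7, s8}

Start with {s0, s3}.
From s0 via ε: add s4.
From s3 via ε: add s5.
From s5 via ε: add s6.
From s6 via ε: add s7.
From s7 via ε: add s8.
No new states can be added; the closed set is {s0, s3, s4, s5, s6, s7, s8}.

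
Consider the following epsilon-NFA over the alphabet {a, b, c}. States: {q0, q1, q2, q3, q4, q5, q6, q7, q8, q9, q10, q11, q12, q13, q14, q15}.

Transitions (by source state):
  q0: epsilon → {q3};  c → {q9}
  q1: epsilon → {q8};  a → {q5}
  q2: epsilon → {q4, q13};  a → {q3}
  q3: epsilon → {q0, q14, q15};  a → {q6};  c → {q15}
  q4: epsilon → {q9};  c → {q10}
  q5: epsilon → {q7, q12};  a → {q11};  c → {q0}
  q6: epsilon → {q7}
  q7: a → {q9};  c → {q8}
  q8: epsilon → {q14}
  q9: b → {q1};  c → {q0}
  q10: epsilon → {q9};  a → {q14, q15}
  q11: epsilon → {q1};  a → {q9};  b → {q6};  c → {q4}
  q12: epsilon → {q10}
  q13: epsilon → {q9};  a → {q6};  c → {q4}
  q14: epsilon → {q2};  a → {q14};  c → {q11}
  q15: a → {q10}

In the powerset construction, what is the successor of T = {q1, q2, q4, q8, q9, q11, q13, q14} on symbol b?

{q1, q2, q4, q6, q7, q8, q9, q13, q14}

q9 on b → {q1}.
q11 on b → {q6}.
No b-transition from q1, q2, q4, q8, q13, q14.
Union after reading b: {q1, q6}.
Now take the epsilon-closure:
From q1 via epsilon: add q8.
From q6 via epsilon: add q7.
From q8 via epsilon: add q14.
From q14 via epsilon: add q2.
From q2 via epsilon: add q4, q13.
From q4 via epsilon: add q9.
No new states can be added; the closed set is {q1, q2, q4, q6, q7, q8, q9, q13, q14}.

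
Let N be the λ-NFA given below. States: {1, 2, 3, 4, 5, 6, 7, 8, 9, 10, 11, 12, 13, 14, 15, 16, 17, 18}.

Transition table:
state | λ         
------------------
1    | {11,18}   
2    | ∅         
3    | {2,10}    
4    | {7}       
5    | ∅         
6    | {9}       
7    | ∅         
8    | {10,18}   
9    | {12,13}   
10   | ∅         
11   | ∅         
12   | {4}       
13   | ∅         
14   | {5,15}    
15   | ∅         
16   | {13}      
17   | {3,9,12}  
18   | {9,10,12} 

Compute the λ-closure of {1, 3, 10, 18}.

{1, 2, 3, 4, 7, 9, 10, 11, 12, 13, 18}

Start with {1, 3, 10, 18}.
From 1 via λ: add 11.
From 3 via λ: add 2.
From 18 via λ: add 9, 12.
From 9 via λ: add 13.
From 12 via λ: add 4.
From 4 via λ: add 7.
No new states can be added; the closed set is {1, 2, 3, 4, 7, 9, 10, 11, 12, 13, 18}.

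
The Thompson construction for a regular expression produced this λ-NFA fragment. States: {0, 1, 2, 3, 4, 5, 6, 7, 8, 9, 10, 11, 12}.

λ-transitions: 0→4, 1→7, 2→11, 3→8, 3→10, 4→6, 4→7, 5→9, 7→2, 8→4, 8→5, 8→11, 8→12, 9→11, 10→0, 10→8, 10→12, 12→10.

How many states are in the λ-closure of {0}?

Start with {0}.
From 0 via λ: add 4.
From 4 via λ: add 6, 7.
From 7 via λ: add 2.
From 2 via λ: add 11.
λ-closure = {0, 2, 4, 6, 7, 11}, which has 6 states.

6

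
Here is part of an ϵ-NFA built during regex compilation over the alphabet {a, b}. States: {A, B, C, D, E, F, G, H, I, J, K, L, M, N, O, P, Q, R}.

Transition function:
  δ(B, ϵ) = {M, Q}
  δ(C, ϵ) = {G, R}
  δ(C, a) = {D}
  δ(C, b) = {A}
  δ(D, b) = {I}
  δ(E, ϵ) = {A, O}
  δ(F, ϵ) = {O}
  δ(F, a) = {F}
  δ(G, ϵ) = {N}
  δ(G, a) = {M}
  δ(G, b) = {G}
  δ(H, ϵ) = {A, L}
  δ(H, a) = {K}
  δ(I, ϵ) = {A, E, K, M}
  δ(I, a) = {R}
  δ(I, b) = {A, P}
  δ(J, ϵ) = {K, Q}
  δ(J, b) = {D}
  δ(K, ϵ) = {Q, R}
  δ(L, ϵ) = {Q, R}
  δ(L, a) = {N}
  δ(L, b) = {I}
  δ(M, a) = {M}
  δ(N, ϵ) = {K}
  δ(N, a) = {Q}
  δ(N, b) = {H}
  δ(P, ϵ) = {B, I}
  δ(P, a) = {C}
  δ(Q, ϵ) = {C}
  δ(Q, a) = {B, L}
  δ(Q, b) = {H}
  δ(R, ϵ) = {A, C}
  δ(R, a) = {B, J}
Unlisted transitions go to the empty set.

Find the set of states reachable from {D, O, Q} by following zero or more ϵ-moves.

{A, C, D, G, K, N, O, Q, R}

Start with {D, O, Q}.
From Q via ϵ: add C.
From C via ϵ: add G, R.
From G via ϵ: add N.
From R via ϵ: add A.
From N via ϵ: add K.
No new states can be added; the closed set is {A, C, D, G, K, N, O, Q, R}.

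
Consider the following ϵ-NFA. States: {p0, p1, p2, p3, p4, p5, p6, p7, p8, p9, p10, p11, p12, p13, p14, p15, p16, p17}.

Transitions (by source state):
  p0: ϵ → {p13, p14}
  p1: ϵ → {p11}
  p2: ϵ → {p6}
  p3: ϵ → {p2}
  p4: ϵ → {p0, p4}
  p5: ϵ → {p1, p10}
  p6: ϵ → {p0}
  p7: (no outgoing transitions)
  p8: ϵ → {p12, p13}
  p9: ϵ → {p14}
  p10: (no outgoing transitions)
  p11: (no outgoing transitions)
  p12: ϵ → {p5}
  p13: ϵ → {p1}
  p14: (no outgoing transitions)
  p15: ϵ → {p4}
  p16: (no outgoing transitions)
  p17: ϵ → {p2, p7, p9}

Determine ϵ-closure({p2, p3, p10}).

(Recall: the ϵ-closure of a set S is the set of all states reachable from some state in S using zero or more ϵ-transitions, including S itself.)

Start with {p2, p3, p10}.
From p2 via ϵ: add p6.
From p6 via ϵ: add p0.
From p0 via ϵ: add p13, p14.
From p13 via ϵ: add p1.
From p1 via ϵ: add p11.
No new states can be added; the closed set is {p0, p1, p2, p3, p6, p10, p11, p13, p14}.

{p0, p1, p2, p3, p6, p10, p11, p13, p14}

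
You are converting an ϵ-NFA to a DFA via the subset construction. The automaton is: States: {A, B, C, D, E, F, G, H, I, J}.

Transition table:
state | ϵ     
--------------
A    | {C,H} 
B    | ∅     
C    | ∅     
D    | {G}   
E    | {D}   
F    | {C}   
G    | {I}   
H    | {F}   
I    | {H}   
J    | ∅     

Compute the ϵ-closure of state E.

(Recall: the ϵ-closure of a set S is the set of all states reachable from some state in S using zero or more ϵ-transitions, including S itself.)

{C, D, E, F, G, H, I}

Start with {E}.
From E via ϵ: add D.
From D via ϵ: add G.
From G via ϵ: add I.
From I via ϵ: add H.
From H via ϵ: add F.
From F via ϵ: add C.
No new states can be added; the closed set is {C, D, E, F, G, H, I}.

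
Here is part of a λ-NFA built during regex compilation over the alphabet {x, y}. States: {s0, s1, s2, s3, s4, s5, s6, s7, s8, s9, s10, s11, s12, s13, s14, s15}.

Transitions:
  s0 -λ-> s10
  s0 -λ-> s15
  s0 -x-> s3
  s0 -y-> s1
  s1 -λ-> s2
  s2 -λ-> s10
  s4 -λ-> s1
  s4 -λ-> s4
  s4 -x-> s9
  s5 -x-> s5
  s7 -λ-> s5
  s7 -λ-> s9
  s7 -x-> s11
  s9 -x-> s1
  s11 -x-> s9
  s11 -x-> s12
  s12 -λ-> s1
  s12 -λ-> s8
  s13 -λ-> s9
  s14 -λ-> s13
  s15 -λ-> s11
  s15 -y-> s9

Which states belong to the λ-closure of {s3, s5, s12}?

Start with {s3, s5, s12}.
From s12 via λ: add s1, s8.
From s1 via λ: add s2.
From s2 via λ: add s10.
No new states can be added; the closed set is {s1, s2, s3, s5, s8, s10, s12}.

{s1, s2, s3, s5, s8, s10, s12}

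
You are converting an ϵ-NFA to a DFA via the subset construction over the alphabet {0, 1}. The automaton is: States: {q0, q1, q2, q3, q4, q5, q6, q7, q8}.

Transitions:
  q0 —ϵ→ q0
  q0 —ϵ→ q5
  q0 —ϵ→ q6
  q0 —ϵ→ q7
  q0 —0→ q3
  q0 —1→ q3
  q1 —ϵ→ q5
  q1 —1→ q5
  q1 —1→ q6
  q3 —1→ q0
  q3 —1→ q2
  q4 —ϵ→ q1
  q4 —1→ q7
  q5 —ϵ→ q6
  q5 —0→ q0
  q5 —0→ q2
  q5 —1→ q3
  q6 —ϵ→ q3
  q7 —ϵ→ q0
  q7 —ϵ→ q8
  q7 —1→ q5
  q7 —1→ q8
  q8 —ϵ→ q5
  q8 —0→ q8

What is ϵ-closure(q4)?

{q1, q3, q4, q5, q6}

Start with {q4}.
From q4 via ϵ: add q1.
From q1 via ϵ: add q5.
From q5 via ϵ: add q6.
From q6 via ϵ: add q3.
No new states can be added; the closed set is {q1, q3, q4, q5, q6}.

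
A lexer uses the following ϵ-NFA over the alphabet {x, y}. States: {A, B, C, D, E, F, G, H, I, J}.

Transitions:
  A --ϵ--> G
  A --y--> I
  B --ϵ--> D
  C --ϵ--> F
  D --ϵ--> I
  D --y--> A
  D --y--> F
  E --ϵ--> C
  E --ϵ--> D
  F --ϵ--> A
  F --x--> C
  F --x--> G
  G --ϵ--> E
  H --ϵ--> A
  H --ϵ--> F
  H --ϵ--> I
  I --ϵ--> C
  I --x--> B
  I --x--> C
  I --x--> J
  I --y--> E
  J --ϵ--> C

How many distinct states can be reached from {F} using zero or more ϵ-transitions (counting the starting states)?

7

Start with {F}.
From F via ϵ: add A.
From A via ϵ: add G.
From G via ϵ: add E.
From E via ϵ: add C, D.
From D via ϵ: add I.
ϵ-closure = {A, C, D, E, F, G, I}, which has 7 states.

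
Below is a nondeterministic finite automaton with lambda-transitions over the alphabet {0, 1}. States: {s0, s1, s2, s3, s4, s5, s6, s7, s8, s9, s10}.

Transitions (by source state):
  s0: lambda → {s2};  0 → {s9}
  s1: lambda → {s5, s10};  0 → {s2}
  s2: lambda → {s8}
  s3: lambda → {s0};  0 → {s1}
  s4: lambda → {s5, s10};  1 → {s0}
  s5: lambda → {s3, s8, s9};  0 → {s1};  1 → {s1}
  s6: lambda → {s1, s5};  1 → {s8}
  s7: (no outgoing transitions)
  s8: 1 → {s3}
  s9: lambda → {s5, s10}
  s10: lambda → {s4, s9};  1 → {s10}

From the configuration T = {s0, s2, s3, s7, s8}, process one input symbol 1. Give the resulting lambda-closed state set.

{s0, s2, s3, s8}

s8 on 1 → {s3}.
No 1-transition from s0, s2, s3, s7.
Union after reading 1: {s3}.
Now take the lambda-closure:
From s3 via lambda: add s0.
From s0 via lambda: add s2.
From s2 via lambda: add s8.
No new states can be added; the closed set is {s0, s2, s3, s8}.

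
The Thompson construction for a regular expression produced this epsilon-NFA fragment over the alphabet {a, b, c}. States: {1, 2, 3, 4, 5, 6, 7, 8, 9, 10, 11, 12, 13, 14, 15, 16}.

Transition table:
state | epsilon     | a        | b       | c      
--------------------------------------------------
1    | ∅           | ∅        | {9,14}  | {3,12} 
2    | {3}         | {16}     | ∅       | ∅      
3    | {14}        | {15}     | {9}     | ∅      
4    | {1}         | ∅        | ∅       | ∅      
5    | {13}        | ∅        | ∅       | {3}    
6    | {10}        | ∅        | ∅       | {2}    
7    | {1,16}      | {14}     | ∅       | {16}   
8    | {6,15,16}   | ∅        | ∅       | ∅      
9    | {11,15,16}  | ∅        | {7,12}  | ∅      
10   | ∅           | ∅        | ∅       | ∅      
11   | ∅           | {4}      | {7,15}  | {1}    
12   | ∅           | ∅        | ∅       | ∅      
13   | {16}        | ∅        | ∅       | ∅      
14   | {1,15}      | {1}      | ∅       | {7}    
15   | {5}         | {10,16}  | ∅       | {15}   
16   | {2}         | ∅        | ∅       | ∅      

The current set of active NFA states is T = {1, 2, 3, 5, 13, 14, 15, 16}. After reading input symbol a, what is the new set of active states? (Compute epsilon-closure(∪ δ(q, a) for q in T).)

2 on a → {16}.
3 on a → {15}.
14 on a → {1}.
15 on a → {10, 16}.
No a-transition from 1, 5, 13, 16.
Union after reading a: {1, 10, 15, 16}.
Now take the epsilon-closure:
From 15 via epsilon: add 5.
From 16 via epsilon: add 2.
From 2 via epsilon: add 3.
From 5 via epsilon: add 13.
From 3 via epsilon: add 14.
No new states can be added; the closed set is {1, 2, 3, 5, 10, 13, 14, 15, 16}.

{1, 2, 3, 5, 10, 13, 14, 15, 16}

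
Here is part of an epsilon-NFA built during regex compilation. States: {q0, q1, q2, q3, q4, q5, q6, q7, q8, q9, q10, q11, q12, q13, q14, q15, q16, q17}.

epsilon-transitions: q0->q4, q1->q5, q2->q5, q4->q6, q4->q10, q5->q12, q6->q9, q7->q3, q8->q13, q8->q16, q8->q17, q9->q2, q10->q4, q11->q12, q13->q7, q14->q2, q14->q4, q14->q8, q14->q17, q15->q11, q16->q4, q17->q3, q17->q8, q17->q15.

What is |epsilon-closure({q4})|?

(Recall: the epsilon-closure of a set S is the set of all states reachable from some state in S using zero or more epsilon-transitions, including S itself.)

7

Start with {q4}.
From q4 via epsilon: add q6, q10.
From q6 via epsilon: add q9.
From q9 via epsilon: add q2.
From q2 via epsilon: add q5.
From q5 via epsilon: add q12.
epsilon-closure = {q2, q4, q5, q6, q9, q10, q12}, which has 7 states.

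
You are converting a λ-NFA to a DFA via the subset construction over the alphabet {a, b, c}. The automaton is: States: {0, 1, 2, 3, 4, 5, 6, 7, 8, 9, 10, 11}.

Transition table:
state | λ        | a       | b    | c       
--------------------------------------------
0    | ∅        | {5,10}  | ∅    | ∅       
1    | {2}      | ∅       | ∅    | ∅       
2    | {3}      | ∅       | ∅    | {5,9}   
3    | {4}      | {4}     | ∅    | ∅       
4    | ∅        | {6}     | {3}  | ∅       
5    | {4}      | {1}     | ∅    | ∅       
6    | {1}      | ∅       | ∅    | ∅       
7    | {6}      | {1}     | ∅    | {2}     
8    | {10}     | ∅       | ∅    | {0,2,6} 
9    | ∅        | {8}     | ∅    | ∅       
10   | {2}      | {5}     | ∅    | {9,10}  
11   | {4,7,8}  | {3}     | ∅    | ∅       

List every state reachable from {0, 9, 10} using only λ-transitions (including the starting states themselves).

{0, 2, 3, 4, 9, 10}

Start with {0, 9, 10}.
From 10 via λ: add 2.
From 2 via λ: add 3.
From 3 via λ: add 4.
No new states can be added; the closed set is {0, 2, 3, 4, 9, 10}.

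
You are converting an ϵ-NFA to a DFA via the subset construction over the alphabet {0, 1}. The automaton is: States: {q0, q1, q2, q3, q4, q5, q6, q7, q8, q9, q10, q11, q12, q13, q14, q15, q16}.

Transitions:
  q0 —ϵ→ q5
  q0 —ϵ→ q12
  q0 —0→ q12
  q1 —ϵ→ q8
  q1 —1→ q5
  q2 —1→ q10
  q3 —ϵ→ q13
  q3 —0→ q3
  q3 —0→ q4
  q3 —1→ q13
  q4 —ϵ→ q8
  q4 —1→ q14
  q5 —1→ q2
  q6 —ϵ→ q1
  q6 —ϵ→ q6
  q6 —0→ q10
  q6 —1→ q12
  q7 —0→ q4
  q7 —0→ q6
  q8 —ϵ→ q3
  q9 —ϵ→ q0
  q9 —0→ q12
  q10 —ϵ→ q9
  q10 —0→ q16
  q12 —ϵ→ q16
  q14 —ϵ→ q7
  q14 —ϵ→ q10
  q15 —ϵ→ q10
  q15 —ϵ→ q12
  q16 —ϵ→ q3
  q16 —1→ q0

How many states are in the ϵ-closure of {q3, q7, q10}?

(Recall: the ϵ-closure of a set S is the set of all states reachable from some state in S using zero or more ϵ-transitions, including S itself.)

9

Start with {q3, q7, q10}.
From q3 via ϵ: add q13.
From q10 via ϵ: add q9.
From q9 via ϵ: add q0.
From q0 via ϵ: add q5, q12.
From q12 via ϵ: add q16.
ϵ-closure = {q0, q3, q5, q7, q9, q10, q12, q13, q16}, which has 9 states.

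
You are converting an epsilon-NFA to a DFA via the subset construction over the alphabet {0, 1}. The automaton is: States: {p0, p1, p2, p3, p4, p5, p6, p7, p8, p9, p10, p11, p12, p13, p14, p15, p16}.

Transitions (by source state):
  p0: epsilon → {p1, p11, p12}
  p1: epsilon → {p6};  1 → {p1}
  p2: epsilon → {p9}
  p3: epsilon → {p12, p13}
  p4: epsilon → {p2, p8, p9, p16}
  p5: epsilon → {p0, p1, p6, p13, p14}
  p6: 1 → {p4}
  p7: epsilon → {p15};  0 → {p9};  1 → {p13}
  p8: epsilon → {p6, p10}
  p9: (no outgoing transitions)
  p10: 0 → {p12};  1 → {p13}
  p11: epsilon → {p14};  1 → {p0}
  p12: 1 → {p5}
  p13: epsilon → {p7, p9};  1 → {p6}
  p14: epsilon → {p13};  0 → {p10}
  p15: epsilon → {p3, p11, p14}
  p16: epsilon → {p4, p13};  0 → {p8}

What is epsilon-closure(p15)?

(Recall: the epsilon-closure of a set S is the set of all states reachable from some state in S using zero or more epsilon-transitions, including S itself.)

{p3, p7, p9, p11, p12, p13, p14, p15}

Start with {p15}.
From p15 via epsilon: add p3, p11, p14.
From p3 via epsilon: add p12, p13.
From p13 via epsilon: add p7, p9.
No new states can be added; the closed set is {p3, p7, p9, p11, p12, p13, p14, p15}.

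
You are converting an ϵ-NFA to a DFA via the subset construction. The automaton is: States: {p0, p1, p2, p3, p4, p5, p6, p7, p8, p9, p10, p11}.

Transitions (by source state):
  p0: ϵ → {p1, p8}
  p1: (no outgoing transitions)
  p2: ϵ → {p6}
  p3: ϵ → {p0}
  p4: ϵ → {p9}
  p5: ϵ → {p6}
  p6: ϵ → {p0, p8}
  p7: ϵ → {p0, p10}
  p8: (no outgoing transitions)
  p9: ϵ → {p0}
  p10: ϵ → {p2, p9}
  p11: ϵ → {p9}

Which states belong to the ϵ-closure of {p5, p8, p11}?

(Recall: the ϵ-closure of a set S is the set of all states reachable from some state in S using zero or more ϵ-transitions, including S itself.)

{p0, p1, p5, p6, p8, p9, p11}

Start with {p5, p8, p11}.
From p5 via ϵ: add p6.
From p11 via ϵ: add p9.
From p6 via ϵ: add p0.
From p0 via ϵ: add p1.
No new states can be added; the closed set is {p0, p1, p5, p6, p8, p9, p11}.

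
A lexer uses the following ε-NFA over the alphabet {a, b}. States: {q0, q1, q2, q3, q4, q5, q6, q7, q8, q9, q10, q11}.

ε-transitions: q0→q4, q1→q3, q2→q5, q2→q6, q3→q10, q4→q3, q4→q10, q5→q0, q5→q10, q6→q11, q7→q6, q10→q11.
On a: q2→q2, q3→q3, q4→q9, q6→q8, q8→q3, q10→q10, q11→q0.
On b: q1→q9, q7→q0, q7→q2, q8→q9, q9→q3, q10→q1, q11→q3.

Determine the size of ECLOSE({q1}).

4

Start with {q1}.
From q1 via ε: add q3.
From q3 via ε: add q10.
From q10 via ε: add q11.
ε-closure = {q1, q3, q10, q11}, which has 4 states.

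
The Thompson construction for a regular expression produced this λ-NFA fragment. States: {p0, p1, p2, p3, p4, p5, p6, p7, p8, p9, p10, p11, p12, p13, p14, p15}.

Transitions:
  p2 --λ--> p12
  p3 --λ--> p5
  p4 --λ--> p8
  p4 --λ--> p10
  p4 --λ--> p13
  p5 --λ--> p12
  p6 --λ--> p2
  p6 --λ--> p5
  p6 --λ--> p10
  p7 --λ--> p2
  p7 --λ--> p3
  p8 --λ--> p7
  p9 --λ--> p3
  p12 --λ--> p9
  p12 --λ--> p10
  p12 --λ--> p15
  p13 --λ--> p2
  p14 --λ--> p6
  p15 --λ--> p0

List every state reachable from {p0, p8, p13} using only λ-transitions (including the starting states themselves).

Start with {p0, p8, p13}.
From p8 via λ: add p7.
From p13 via λ: add p2.
From p2 via λ: add p12.
From p7 via λ: add p3.
From p3 via λ: add p5.
From p12 via λ: add p9, p10, p15.
No new states can be added; the closed set is {p0, p2, p3, p5, p7, p8, p9, p10, p12, p13, p15}.

{p0, p2, p3, p5, p7, p8, p9, p10, p12, p13, p15}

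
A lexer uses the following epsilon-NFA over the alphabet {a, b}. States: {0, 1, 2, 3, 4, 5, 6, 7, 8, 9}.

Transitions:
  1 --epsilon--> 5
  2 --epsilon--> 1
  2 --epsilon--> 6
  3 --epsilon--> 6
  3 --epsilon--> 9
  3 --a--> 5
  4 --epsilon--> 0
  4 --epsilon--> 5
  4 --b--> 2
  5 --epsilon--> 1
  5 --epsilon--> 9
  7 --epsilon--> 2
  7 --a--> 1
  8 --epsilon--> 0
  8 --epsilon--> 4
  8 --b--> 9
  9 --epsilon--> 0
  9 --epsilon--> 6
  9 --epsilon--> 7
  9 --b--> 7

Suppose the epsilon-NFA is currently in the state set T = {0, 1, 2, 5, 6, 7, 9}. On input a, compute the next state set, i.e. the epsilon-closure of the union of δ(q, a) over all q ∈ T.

{0, 1, 2, 5, 6, 7, 9}

7 on a → {1}.
No a-transition from 0, 1, 2, 5, 6, 9.
Union after reading a: {1}.
Now take the epsilon-closure:
From 1 via epsilon: add 5.
From 5 via epsilon: add 9.
From 9 via epsilon: add 0, 6, 7.
From 7 via epsilon: add 2.
No new states can be added; the closed set is {0, 1, 2, 5, 6, 7, 9}.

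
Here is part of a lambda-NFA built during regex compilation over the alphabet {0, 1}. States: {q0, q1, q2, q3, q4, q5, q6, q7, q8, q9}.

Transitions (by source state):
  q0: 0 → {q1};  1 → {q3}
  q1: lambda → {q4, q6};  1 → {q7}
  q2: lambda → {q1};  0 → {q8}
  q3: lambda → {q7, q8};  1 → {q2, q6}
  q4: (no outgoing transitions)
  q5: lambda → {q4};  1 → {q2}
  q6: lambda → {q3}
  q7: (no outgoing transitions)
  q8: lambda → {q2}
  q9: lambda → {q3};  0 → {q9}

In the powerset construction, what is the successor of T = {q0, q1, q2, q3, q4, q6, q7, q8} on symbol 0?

{q1, q2, q3, q4, q6, q7, q8}

q0 on 0 → {q1}.
q2 on 0 → {q8}.
No 0-transition from q1, q3, q4, q6, q7, q8.
Union after reading 0: {q1, q8}.
Now take the lambda-closure:
From q1 via lambda: add q4, q6.
From q8 via lambda: add q2.
From q6 via lambda: add q3.
From q3 via lambda: add q7.
No new states can be added; the closed set is {q1, q2, q3, q4, q6, q7, q8}.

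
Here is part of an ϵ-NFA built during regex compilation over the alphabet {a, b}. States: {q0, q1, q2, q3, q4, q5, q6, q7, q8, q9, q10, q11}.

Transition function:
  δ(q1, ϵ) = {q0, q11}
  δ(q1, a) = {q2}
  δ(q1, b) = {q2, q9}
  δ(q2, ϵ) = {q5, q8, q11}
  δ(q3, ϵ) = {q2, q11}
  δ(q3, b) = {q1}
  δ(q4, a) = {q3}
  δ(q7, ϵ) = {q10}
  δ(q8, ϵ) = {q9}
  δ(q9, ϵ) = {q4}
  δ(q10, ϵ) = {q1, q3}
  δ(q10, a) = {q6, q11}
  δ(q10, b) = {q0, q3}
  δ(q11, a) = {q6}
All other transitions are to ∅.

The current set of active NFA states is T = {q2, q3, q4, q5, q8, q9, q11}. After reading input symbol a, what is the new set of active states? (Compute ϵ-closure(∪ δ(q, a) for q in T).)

{q2, q3, q4, q5, q6, q8, q9, q11}

q4 on a → {q3}.
q11 on a → {q6}.
No a-transition from q2, q3, q5, q8, q9.
Union after reading a: {q3, q6}.
Now take the ϵ-closure:
From q3 via ϵ: add q2, q11.
From q2 via ϵ: add q5, q8.
From q8 via ϵ: add q9.
From q9 via ϵ: add q4.
No new states can be added; the closed set is {q2, q3, q4, q5, q6, q8, q9, q11}.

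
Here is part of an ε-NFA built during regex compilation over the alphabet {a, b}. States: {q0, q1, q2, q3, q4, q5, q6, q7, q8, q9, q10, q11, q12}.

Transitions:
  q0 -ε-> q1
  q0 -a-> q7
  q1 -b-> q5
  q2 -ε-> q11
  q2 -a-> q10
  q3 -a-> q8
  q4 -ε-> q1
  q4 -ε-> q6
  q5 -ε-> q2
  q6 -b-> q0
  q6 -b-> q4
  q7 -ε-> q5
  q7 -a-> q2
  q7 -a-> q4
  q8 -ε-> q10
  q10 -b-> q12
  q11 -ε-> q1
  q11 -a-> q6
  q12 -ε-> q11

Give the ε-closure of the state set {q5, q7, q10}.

{q1, q2, q5, q7, q10, q11}

Start with {q5, q7, q10}.
From q5 via ε: add q2.
From q2 via ε: add q11.
From q11 via ε: add q1.
No new states can be added; the closed set is {q1, q2, q5, q7, q10, q11}.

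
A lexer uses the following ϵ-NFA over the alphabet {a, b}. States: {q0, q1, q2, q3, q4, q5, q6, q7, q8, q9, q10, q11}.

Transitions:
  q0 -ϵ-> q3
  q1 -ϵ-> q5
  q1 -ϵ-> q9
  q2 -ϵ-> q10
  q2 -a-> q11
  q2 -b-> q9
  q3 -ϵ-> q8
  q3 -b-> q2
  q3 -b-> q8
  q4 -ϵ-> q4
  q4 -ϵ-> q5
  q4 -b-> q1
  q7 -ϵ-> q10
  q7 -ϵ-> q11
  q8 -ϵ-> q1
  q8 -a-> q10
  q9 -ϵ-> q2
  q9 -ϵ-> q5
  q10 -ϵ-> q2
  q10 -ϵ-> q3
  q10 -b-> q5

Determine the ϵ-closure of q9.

Start with {q9}.
From q9 via ϵ: add q2, q5.
From q2 via ϵ: add q10.
From q10 via ϵ: add q3.
From q3 via ϵ: add q8.
From q8 via ϵ: add q1.
No new states can be added; the closed set is {q1, q2, q3, q5, q8, q9, q10}.

{q1, q2, q3, q5, q8, q9, q10}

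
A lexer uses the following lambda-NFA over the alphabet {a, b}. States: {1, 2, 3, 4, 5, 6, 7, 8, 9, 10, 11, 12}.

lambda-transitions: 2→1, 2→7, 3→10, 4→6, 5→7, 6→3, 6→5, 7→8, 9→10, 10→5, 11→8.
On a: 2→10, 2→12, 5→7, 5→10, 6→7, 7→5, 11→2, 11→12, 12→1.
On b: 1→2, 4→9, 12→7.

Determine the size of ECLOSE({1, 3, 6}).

Start with {1, 3, 6}.
From 3 via lambda: add 10.
From 6 via lambda: add 5.
From 5 via lambda: add 7.
From 7 via lambda: add 8.
lambda-closure = {1, 3, 5, 6, 7, 8, 10}, which has 7 states.

7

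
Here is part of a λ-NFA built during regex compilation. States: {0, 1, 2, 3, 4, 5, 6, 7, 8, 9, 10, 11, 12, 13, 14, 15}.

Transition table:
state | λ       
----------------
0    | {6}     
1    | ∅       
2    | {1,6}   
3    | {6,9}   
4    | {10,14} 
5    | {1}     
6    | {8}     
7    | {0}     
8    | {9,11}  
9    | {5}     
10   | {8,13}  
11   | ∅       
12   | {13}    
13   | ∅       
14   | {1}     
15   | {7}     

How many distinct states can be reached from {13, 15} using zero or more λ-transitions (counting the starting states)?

Start with {13, 15}.
From 15 via λ: add 7.
From 7 via λ: add 0.
From 0 via λ: add 6.
From 6 via λ: add 8.
From 8 via λ: add 9, 11.
From 9 via λ: add 5.
From 5 via λ: add 1.
λ-closure = {0, 1, 5, 6, 7, 8, 9, 11, 13, 15}, which has 10 states.

10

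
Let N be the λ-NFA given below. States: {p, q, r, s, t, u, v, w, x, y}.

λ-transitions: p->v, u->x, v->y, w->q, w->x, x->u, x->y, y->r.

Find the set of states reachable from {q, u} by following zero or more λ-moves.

{q, r, u, x, y}

Start with {q, u}.
From u via λ: add x.
From x via λ: add y.
From y via λ: add r.
No new states can be added; the closed set is {q, r, u, x, y}.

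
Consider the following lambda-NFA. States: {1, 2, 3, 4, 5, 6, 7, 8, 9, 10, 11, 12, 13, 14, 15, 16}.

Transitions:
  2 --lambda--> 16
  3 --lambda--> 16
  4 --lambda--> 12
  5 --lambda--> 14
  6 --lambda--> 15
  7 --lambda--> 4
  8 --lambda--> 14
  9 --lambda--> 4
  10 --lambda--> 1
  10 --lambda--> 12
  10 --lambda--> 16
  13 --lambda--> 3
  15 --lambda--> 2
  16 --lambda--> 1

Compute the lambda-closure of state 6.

{1, 2, 6, 15, 16}

Start with {6}.
From 6 via lambda: add 15.
From 15 via lambda: add 2.
From 2 via lambda: add 16.
From 16 via lambda: add 1.
No new states can be added; the closed set is {1, 2, 6, 15, 16}.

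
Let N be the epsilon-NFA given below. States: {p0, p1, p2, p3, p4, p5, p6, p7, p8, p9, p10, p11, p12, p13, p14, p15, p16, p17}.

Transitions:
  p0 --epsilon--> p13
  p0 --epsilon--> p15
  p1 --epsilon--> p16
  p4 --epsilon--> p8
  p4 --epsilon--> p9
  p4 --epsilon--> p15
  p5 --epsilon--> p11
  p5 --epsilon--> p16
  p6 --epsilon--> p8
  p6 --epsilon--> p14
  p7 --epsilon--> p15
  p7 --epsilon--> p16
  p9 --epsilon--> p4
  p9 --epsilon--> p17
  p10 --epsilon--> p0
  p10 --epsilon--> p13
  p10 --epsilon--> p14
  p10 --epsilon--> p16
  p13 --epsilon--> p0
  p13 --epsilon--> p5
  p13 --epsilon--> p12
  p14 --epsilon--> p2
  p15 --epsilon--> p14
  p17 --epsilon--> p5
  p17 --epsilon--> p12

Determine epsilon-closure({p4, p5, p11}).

Start with {p4, p5, p11}.
From p4 via epsilon: add p8, p9, p15.
From p5 via epsilon: add p16.
From p9 via epsilon: add p17.
From p15 via epsilon: add p14.
From p14 via epsilon: add p2.
From p17 via epsilon: add p12.
No new states can be added; the closed set is {p2, p4, p5, p8, p9, p11, p12, p14, p15, p16, p17}.

{p2, p4, p5, p8, p9, p11, p12, p14, p15, p16, p17}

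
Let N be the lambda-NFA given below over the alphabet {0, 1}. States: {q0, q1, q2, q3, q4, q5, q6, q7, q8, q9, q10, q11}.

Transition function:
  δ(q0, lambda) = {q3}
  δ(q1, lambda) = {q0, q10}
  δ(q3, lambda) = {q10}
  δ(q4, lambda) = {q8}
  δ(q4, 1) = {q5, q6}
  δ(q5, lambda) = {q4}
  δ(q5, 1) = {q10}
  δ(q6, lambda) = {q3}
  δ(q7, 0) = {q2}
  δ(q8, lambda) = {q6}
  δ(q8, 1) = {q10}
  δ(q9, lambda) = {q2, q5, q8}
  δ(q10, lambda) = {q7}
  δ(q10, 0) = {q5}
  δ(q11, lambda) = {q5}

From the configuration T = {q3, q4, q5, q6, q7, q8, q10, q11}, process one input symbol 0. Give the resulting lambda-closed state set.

q7 on 0 → {q2}.
q10 on 0 → {q5}.
No 0-transition from q3, q4, q5, q6, q8, q11.
Union after reading 0: {q2, q5}.
Now take the lambda-closure:
From q5 via lambda: add q4.
From q4 via lambda: add q8.
From q8 via lambda: add q6.
From q6 via lambda: add q3.
From q3 via lambda: add q10.
From q10 via lambda: add q7.
No new states can be added; the closed set is {q2, q3, q4, q5, q6, q7, q8, q10}.

{q2, q3, q4, q5, q6, q7, q8, q10}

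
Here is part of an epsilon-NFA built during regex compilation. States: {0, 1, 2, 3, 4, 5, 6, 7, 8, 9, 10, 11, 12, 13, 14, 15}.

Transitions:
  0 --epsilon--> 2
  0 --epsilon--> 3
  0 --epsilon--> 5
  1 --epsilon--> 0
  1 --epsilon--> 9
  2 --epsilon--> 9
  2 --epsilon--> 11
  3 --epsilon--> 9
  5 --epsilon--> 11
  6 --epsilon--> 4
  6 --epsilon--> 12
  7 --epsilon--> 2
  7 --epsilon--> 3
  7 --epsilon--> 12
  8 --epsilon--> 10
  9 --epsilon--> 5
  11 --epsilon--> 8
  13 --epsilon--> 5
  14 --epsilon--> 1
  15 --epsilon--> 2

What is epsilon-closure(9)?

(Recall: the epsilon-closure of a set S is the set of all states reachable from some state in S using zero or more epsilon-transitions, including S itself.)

Start with {9}.
From 9 via epsilon: add 5.
From 5 via epsilon: add 11.
From 11 via epsilon: add 8.
From 8 via epsilon: add 10.
No new states can be added; the closed set is {5, 8, 9, 10, 11}.

{5, 8, 9, 10, 11}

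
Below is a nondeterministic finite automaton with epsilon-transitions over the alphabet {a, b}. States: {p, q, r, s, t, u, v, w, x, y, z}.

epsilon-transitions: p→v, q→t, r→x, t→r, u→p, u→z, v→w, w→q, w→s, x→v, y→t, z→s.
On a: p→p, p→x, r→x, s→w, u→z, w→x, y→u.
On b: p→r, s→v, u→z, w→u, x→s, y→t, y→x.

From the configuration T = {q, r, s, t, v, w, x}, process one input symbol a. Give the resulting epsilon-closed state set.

r on a → {x}.
s on a → {w}.
w on a → {x}.
No a-transition from q, t, v, x.
Union after reading a: {w, x}.
Now take the epsilon-closure:
From w via epsilon: add q, s.
From x via epsilon: add v.
From q via epsilon: add t.
From t via epsilon: add r.
No new states can be added; the closed set is {q, r, s, t, v, w, x}.

{q, r, s, t, v, w, x}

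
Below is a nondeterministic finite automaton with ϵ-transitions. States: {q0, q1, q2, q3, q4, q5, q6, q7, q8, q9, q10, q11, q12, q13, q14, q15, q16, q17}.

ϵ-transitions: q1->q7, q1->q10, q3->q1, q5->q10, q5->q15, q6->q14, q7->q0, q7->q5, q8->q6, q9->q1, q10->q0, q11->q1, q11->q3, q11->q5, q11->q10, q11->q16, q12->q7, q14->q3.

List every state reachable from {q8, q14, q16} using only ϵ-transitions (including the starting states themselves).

{q0, q1, q3, q5, q6, q7, q8, q10, q14, q15, q16}

Start with {q8, q14, q16}.
From q8 via ϵ: add q6.
From q14 via ϵ: add q3.
From q3 via ϵ: add q1.
From q1 via ϵ: add q7, q10.
From q7 via ϵ: add q0, q5.
From q5 via ϵ: add q15.
No new states can be added; the closed set is {q0, q1, q3, q5, q6, q7, q8, q10, q14, q15, q16}.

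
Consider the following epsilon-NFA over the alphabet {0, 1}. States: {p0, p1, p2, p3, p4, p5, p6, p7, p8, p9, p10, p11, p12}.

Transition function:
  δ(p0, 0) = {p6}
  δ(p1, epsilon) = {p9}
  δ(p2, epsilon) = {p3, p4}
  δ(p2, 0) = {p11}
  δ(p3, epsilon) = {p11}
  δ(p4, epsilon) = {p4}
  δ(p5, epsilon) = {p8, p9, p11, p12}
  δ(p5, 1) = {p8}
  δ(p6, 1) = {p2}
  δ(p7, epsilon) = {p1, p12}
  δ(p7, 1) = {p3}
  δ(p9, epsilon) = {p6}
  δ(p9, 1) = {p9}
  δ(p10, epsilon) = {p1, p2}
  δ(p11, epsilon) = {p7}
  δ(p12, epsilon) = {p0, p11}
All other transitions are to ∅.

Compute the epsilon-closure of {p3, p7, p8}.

{p0, p1, p3, p6, p7, p8, p9, p11, p12}

Start with {p3, p7, p8}.
From p3 via epsilon: add p11.
From p7 via epsilon: add p1, p12.
From p1 via epsilon: add p9.
From p12 via epsilon: add p0.
From p9 via epsilon: add p6.
No new states can be added; the closed set is {p0, p1, p3, p6, p7, p8, p9, p11, p12}.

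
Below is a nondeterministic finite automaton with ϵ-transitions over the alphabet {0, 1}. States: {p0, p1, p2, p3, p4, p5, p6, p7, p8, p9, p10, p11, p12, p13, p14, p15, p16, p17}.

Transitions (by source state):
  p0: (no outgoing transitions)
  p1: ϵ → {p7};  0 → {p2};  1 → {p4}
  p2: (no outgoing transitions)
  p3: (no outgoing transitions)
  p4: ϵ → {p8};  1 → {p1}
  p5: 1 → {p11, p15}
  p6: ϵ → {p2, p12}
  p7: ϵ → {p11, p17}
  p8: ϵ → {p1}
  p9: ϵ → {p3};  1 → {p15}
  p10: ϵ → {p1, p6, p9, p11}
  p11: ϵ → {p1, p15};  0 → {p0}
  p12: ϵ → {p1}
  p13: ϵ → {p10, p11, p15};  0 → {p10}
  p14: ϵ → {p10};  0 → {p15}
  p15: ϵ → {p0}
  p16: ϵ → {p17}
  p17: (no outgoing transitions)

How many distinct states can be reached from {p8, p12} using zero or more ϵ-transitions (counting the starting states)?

8

Start with {p8, p12}.
From p8 via ϵ: add p1.
From p1 via ϵ: add p7.
From p7 via ϵ: add p11, p17.
From p11 via ϵ: add p15.
From p15 via ϵ: add p0.
ϵ-closure = {p0, p1, p7, p8, p11, p12, p15, p17}, which has 8 states.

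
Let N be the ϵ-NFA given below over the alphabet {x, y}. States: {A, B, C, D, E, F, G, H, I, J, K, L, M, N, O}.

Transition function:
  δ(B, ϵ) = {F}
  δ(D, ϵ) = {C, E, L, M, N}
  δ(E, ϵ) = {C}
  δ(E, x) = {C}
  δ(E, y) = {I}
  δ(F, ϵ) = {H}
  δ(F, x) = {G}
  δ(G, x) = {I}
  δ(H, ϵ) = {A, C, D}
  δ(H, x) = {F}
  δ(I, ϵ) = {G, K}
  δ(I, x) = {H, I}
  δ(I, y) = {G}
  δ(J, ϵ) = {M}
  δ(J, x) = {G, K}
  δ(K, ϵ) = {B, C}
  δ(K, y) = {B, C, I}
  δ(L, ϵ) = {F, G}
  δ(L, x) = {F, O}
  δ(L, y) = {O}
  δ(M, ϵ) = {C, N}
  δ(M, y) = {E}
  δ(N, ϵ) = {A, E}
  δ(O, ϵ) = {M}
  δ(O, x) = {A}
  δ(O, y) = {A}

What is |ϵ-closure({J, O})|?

7

Start with {J, O}.
From J via ϵ: add M.
From M via ϵ: add C, N.
From N via ϵ: add A, E.
ϵ-closure = {A, C, E, J, M, N, O}, which has 7 states.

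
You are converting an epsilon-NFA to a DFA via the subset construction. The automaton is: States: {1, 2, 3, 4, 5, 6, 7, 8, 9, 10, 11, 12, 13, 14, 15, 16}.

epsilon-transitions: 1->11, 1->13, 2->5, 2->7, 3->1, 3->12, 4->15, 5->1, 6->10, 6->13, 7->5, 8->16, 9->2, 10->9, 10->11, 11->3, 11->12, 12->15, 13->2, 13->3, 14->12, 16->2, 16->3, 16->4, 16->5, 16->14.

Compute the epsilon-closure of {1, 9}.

{1, 2, 3, 5, 7, 9, 11, 12, 13, 15}

Start with {1, 9}.
From 1 via epsilon: add 11, 13.
From 9 via epsilon: add 2.
From 2 via epsilon: add 5, 7.
From 11 via epsilon: add 3, 12.
From 12 via epsilon: add 15.
No new states can be added; the closed set is {1, 2, 3, 5, 7, 9, 11, 12, 13, 15}.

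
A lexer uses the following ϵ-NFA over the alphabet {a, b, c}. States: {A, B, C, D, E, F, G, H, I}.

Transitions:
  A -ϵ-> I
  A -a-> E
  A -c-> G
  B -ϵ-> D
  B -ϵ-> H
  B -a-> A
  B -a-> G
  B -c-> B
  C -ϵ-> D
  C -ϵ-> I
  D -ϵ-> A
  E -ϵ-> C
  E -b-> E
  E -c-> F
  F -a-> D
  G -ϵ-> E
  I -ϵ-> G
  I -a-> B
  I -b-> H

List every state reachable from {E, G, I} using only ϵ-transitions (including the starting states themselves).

Start with {E, G, I}.
From E via ϵ: add C.
From C via ϵ: add D.
From D via ϵ: add A.
No new states can be added; the closed set is {A, C, D, E, G, I}.

{A, C, D, E, G, I}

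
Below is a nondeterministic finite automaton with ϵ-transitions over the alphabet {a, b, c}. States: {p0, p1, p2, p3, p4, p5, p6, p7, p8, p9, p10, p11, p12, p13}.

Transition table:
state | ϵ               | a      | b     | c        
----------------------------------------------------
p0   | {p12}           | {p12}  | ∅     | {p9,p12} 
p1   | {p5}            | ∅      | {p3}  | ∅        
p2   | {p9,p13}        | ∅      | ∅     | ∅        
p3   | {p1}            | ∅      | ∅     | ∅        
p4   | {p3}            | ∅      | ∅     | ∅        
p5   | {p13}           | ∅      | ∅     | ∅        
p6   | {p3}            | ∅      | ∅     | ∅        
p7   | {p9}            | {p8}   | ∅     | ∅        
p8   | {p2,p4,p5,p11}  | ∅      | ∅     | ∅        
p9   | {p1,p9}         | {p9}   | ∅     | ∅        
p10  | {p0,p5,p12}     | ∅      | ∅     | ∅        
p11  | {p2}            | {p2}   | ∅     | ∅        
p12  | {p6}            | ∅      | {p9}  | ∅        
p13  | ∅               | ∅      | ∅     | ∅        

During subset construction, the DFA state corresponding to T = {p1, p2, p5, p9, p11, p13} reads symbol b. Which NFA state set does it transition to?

p1 on b → {p3}.
No b-transition from p2, p5, p9, p11, p13.
Union after reading b: {p3}.
Now take the ϵ-closure:
From p3 via ϵ: add p1.
From p1 via ϵ: add p5.
From p5 via ϵ: add p13.
No new states can be added; the closed set is {p1, p3, p5, p13}.

{p1, p3, p5, p13}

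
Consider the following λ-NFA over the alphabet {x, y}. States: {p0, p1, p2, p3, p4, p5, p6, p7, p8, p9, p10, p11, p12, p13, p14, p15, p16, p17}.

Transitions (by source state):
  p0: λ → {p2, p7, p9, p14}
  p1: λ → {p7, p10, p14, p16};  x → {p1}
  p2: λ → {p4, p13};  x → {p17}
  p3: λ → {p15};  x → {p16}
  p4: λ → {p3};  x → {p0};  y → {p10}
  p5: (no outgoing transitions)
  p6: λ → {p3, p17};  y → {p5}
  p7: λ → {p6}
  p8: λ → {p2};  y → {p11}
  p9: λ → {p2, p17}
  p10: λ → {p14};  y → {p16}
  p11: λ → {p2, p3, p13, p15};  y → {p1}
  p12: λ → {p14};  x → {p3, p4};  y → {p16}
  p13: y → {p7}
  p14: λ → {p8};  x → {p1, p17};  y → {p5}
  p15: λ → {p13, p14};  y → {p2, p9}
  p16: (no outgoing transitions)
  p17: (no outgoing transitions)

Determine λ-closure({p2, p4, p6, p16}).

{p2, p3, p4, p6, p8, p13, p14, p15, p16, p17}

Start with {p2, p4, p6, p16}.
From p2 via λ: add p13.
From p4 via λ: add p3.
From p6 via λ: add p17.
From p3 via λ: add p15.
From p15 via λ: add p14.
From p14 via λ: add p8.
No new states can be added; the closed set is {p2, p3, p4, p6, p8, p13, p14, p15, p16, p17}.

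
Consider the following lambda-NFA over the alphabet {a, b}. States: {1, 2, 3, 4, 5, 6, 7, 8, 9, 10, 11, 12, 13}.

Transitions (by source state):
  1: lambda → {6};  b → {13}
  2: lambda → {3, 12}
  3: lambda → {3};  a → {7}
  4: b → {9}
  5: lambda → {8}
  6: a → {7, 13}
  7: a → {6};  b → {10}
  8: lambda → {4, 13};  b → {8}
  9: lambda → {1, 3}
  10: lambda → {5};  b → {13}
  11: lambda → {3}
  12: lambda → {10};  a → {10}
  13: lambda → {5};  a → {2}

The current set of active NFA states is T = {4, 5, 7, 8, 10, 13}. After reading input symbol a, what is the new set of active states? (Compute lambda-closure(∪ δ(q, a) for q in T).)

{2, 3, 4, 5, 6, 8, 10, 12, 13}

7 on a → {6}.
13 on a → {2}.
No a-transition from 4, 5, 8, 10.
Union after reading a: {2, 6}.
Now take the lambda-closure:
From 2 via lambda: add 3, 12.
From 12 via lambda: add 10.
From 10 via lambda: add 5.
From 5 via lambda: add 8.
From 8 via lambda: add 4, 13.
No new states can be added; the closed set is {2, 3, 4, 5, 6, 8, 10, 12, 13}.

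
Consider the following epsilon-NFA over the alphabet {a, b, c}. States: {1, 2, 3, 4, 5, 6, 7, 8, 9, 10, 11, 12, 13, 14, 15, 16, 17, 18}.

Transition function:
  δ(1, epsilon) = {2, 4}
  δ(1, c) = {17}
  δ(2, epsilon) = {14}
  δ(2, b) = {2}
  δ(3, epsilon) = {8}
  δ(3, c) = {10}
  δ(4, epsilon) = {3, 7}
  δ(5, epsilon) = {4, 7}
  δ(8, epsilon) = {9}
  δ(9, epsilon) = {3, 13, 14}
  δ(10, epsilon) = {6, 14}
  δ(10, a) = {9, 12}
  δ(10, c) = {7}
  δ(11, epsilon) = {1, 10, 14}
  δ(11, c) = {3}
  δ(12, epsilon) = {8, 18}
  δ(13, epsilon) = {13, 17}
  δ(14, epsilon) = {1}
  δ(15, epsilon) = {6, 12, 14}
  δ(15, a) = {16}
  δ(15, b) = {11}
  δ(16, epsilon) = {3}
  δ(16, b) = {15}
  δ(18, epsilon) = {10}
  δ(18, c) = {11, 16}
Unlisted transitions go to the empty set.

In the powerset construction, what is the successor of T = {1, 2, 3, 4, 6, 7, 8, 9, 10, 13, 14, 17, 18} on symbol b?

2 on b → {2}.
No b-transition from 1, 3, 4, 6, 7, 8, 9, 10, 13, 14, 17, 18.
Union after reading b: {2}.
Now take the epsilon-closure:
From 2 via epsilon: add 14.
From 14 via epsilon: add 1.
From 1 via epsilon: add 4.
From 4 via epsilon: add 3, 7.
From 3 via epsilon: add 8.
From 8 via epsilon: add 9.
From 9 via epsilon: add 13.
From 13 via epsilon: add 17.
No new states can be added; the closed set is {1, 2, 3, 4, 7, 8, 9, 13, 14, 17}.

{1, 2, 3, 4, 7, 8, 9, 13, 14, 17}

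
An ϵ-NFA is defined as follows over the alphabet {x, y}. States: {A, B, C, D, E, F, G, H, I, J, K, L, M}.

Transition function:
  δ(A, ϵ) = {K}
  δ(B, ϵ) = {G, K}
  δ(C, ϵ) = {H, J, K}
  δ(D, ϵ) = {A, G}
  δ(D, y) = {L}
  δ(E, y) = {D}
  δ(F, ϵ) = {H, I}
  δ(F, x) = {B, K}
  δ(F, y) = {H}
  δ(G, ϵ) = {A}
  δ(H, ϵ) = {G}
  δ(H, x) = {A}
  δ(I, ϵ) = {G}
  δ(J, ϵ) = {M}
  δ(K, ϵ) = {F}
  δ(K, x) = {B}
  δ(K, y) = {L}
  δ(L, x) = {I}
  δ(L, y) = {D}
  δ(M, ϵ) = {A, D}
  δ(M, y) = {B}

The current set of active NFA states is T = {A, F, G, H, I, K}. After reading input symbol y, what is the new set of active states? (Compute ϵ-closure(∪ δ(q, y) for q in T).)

{A, F, G, H, I, K, L}

F on y → {H}.
K on y → {L}.
No y-transition from A, G, H, I.
Union after reading y: {H, L}.
Now take the ϵ-closure:
From H via ϵ: add G.
From G via ϵ: add A.
From A via ϵ: add K.
From K via ϵ: add F.
From F via ϵ: add I.
No new states can be added; the closed set is {A, F, G, H, I, K, L}.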